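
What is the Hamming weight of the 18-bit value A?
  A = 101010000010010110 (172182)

101010000010010110
1-bits at positions (from bit 0 = LSB): 1, 2, 4, 7, 13, 15, 17
Count = 7

Answer: 7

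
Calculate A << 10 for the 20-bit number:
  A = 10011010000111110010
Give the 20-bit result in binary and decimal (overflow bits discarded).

Shift left by 10: drop the top 10 bit(s), append 10 zero(s) on the right.
  10011010000111110010  ->  discard [1001101000], keep [0111110010], append 0000000000
= 01111100100000000000

Answer: 01111100100000000000 (509952)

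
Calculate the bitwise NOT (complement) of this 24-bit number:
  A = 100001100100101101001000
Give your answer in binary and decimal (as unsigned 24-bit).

Flip each bit (0->1, 1->0):
  100001100100101101001000
  011110011011010010110111

Answer: 011110011011010010110111 (7976119)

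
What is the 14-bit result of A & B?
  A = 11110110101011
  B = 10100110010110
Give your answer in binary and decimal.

Apply & to each column (1 only where both bits are 1):
  11110110101011
& 10100110010110
----------------
  10100110000010

Answer: 10100110000010 (10626)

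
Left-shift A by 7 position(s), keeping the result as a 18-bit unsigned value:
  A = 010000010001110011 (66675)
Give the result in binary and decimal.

Shift left by 7: drop the top 7 bit(s), append 7 zero(s) on the right.
  010000010001110011  ->  discard [0100000], keep [10001110011], append 0000000
= 100011100110000000

Answer: 100011100110000000 (145792)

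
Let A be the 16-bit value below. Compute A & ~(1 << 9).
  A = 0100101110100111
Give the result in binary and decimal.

Mask = ~(1 << 9) = 1111110111111111
Bit 9 of A is 1, so AND-ing with the mask clears it to 0.
  0100101110100111
& 1111110111111111
------------------
  0100100110100111

Answer: 0100100110100111 (18855)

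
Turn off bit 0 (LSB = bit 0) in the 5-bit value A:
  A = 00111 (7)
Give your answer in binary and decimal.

Mask = ~(1 << 0) = 11110
Bit 0 of A is 1, so AND-ing with the mask clears it to 0.
  00111
& 11110
-------
  00110

Answer: 00110 (6)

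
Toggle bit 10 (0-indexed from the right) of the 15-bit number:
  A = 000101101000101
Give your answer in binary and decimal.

Mask = 1 << 10 = 000010000000000
Bit 10 of A is 0; XOR with the mask flips it to 1.
  000101101000101
^ 000010000000000
-----------------
  000111101000101

Answer: 000111101000101 (3909)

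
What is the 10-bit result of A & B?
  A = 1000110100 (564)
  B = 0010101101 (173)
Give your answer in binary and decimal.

Apply & to each column (1 only where both bits are 1):
  1000110100
& 0010101101
------------
  0000100100

Answer: 0000100100 (36)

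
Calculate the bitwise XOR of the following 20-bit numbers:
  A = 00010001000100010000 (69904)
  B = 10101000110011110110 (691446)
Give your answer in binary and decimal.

Apply ^ to each column (1 where bits differ):
  00010001000100010000
^ 10101000110011110110
----------------------
  10111001110111100110

Answer: 10111001110111100110 (761318)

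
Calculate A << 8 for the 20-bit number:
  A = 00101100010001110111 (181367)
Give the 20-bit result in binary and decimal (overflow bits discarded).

Shift left by 8: drop the top 8 bit(s), append 8 zero(s) on the right.
  00101100010001110111  ->  discard [00101100], keep [010001110111], append 00000000
= 01000111011100000000

Answer: 01000111011100000000 (292608)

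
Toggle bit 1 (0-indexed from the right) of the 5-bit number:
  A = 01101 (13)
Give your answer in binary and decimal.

Mask = 1 << 1 = 00010
Bit 1 of A is 0; XOR with the mask flips it to 1.
  01101
^ 00010
-------
  01111

Answer: 01111 (15)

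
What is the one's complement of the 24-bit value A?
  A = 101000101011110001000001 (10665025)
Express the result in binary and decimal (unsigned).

Flip each bit (0->1, 1->0):
  101000101011110001000001
  010111010100001110111110

Answer: 010111010100001110111110 (6112190)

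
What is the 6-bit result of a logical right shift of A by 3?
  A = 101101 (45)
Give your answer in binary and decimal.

Logical shift right by 3: drop the bottom 3 bit(s), prepend 3 zero(s) on the left.
  101101  ->  keep [101], discard [101], prepend 000
= 000101

Answer: 000101 (5)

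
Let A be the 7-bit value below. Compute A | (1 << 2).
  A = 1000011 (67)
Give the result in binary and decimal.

Mask = 1 << 2 = 0000100
Bit 2 of A is 0, so OR-ing with the mask flips it to 1.
  1000011
| 0000100
---------
  1000111

Answer: 1000111 (71)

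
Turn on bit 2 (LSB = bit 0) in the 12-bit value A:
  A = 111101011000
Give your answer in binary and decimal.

Mask = 1 << 2 = 000000000100
Bit 2 of A is 0, so OR-ing with the mask flips it to 1.
  111101011000
| 000000000100
--------------
  111101011100

Answer: 111101011100 (3932)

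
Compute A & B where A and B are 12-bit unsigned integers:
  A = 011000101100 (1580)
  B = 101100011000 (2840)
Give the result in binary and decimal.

Apply & to each column (1 only where both bits are 1):
  011000101100
& 101100011000
--------------
  001000001000

Answer: 001000001000 (520)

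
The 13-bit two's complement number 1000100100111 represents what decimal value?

MSB is 1, so the value is negative. Find the magnitude:
1. Invert bits:  0111011011000
2. Add 1:        0111011011001  = 3801
3. Apply sign:   -3801

Answer: -3801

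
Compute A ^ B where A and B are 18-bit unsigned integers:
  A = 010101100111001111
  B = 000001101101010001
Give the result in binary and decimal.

Apply ^ to each column (1 where bits differ):
  010101100111001111
^ 000001101101010001
--------------------
  010100001010011110

Answer: 010100001010011110 (82590)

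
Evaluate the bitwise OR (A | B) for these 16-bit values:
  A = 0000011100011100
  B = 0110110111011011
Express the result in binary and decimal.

Apply | to each column (1 where either bit is 1):
  0000011100011100
| 0110110111011011
------------------
  0110111111011111

Answer: 0110111111011111 (28639)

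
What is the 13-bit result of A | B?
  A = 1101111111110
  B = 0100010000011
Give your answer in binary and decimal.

Apply | to each column (1 where either bit is 1):
  1101111111110
| 0100010000011
---------------
  1101111111111

Answer: 1101111111111 (7167)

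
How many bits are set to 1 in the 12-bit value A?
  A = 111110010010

111110010010
1-bits at positions (from bit 0 = LSB): 1, 4, 7, 8, 9, 10, 11
Count = 7

Answer: 7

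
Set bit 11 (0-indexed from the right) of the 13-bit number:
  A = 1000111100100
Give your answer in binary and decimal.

Mask = 1 << 11 = 0100000000000
Bit 11 of A is 0, so OR-ing with the mask flips it to 1.
  1000111100100
| 0100000000000
---------------
  1100111100100

Answer: 1100111100100 (6628)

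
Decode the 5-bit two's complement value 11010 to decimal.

MSB is 1, so the value is negative. Find the magnitude:
1. Invert bits:  00101
2. Add 1:        00110  = 6
3. Apply sign:   -6

Answer: -6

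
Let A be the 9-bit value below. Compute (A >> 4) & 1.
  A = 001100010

Bit 4 is the 5th from the right.
  001100010
      ^
That bit is 0.

Answer: 0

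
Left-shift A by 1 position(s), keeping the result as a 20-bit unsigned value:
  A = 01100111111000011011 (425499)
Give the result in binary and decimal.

Shift left by 1: drop the top 1 bit(s), append 1 zero(s) on the right.
  01100111111000011011  ->  discard [0], keep [1100111111000011011], append 0
= 11001111110000110110

Answer: 11001111110000110110 (850998)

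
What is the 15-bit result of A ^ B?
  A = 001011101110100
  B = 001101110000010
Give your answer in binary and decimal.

Apply ^ to each column (1 where bits differ):
  001011101110100
^ 001101110000010
-----------------
  000110011110110

Answer: 000110011110110 (3318)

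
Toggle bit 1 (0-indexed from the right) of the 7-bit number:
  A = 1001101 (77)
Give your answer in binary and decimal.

Mask = 1 << 1 = 0000010
Bit 1 of A is 0; XOR with the mask flips it to 1.
  1001101
^ 0000010
---------
  1001111

Answer: 1001111 (79)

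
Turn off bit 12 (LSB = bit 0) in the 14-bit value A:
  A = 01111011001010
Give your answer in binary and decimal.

Mask = ~(1 << 12) = 10111111111111
Bit 12 of A is 1, so AND-ing with the mask clears it to 0.
  01111011001010
& 10111111111111
----------------
  00111011001010

Answer: 00111011001010 (3786)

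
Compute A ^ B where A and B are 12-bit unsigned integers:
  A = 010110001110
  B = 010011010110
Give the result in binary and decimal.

Apply ^ to each column (1 where bits differ):
  010110001110
^ 010011010110
--------------
  000101011000

Answer: 000101011000 (344)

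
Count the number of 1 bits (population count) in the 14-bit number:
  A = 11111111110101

11111111110101
1-bits at positions (from bit 0 = LSB): 0, 2, 4, 5, 6, 7, 8, 9, 10, 11, 12, 13
Count = 12

Answer: 12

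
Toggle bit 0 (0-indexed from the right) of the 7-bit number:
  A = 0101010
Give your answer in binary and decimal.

Mask = 1 << 0 = 0000001
Bit 0 of A is 0; XOR with the mask flips it to 1.
  0101010
^ 0000001
---------
  0101011

Answer: 0101011 (43)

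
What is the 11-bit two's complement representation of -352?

1. Binary of +352:  00101100000
2. Invert bits:     11010011111
3. Add 1:           11010100000

Answer: 11010100000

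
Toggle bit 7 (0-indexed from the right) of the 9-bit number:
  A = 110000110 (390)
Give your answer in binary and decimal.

Mask = 1 << 7 = 010000000
Bit 7 of A is 1; XOR with the mask flips it to 0.
  110000110
^ 010000000
-----------
  100000110

Answer: 100000110 (262)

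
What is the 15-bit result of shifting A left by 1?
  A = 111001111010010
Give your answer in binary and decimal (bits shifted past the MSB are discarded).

Shift left by 1: drop the top 1 bit(s), append 1 zero(s) on the right.
  111001111010010  ->  discard [1], keep [11001111010010], append 0
= 110011110100100

Answer: 110011110100100 (26532)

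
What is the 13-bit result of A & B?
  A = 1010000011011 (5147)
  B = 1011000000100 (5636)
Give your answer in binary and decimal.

Apply & to each column (1 only where both bits are 1):
  1010000011011
& 1011000000100
---------------
  1010000000000

Answer: 1010000000000 (5120)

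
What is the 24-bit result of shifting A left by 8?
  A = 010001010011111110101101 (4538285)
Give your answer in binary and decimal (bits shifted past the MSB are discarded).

Shift left by 8: drop the top 8 bit(s), append 8 zero(s) on the right.
  010001010011111110101101  ->  discard [01000101], keep [0011111110101101], append 00000000
= 001111111010110100000000

Answer: 001111111010110100000000 (4173056)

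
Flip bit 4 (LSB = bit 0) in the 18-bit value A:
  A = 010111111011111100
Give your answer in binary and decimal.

Mask = 1 << 4 = 000000000000010000
Bit 4 of A is 1; XOR with the mask flips it to 0.
  010111111011111100
^ 000000000000010000
--------------------
  010111111011101100

Answer: 010111111011101100 (98028)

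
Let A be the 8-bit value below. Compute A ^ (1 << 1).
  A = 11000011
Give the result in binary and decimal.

Mask = 1 << 1 = 00000010
Bit 1 of A is 1; XOR with the mask flips it to 0.
  11000011
^ 00000010
----------
  11000001

Answer: 11000001 (193)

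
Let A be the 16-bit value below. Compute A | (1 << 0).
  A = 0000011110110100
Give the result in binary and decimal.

Mask = 1 << 0 = 0000000000000001
Bit 0 of A is 0, so OR-ing with the mask flips it to 1.
  0000011110110100
| 0000000000000001
------------------
  0000011110110101

Answer: 0000011110110101 (1973)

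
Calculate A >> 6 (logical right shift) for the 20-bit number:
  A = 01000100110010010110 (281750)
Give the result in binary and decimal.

Logical shift right by 6: drop the bottom 6 bit(s), prepend 6 zero(s) on the left.
  01000100110010010110  ->  keep [01000100110010], discard [010110], prepend 000000
= 00000001000100110010

Answer: 00000001000100110010 (4402)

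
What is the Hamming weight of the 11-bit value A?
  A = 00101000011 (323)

00101000011
1-bits at positions (from bit 0 = LSB): 0, 1, 6, 8
Count = 4

Answer: 4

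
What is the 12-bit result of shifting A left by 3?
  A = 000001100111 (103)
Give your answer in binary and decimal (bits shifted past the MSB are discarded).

Shift left by 3: drop the top 3 bit(s), append 3 zero(s) on the right.
  000001100111  ->  discard [000], keep [001100111], append 000
= 001100111000

Answer: 001100111000 (824)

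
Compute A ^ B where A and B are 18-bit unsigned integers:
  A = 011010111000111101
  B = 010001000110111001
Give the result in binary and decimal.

Apply ^ to each column (1 where bits differ):
  011010111000111101
^ 010001000110111001
--------------------
  001011111110000100

Answer: 001011111110000100 (49028)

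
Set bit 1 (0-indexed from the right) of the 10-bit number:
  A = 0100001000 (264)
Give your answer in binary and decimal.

Mask = 1 << 1 = 0000000010
Bit 1 of A is 0, so OR-ing with the mask flips it to 1.
  0100001000
| 0000000010
------------
  0100001010

Answer: 0100001010 (266)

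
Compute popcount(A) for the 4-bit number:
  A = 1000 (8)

1000
1-bits at positions (from bit 0 = LSB): 3
Count = 1

Answer: 1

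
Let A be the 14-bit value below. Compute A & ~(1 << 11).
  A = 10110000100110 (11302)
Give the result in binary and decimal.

Mask = ~(1 << 11) = 11011111111111
Bit 11 of A is 1, so AND-ing with the mask clears it to 0.
  10110000100110
& 11011111111111
----------------
  10010000100110

Answer: 10010000100110 (9254)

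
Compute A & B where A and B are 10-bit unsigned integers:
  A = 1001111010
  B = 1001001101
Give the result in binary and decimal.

Apply & to each column (1 only where both bits are 1):
  1001111010
& 1001001101
------------
  1001001000

Answer: 1001001000 (584)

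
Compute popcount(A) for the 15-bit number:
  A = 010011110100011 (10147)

010011110100011
1-bits at positions (from bit 0 = LSB): 0, 1, 5, 7, 8, 9, 10, 13
Count = 8

Answer: 8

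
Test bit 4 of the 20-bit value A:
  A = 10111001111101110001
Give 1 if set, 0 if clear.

Bit 4 is the 5th from the right.
  10111001111101110001
                 ^
That bit is 1.

Answer: 1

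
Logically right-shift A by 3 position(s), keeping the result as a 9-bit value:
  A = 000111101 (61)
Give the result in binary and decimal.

Logical shift right by 3: drop the bottom 3 bit(s), prepend 3 zero(s) on the left.
  000111101  ->  keep [000111], discard [101], prepend 000
= 000000111

Answer: 000000111 (7)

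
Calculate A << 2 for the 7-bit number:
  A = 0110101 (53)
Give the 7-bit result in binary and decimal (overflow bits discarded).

Shift left by 2: drop the top 2 bit(s), append 2 zero(s) on the right.
  0110101  ->  discard [01], keep [10101], append 00
= 1010100

Answer: 1010100 (84)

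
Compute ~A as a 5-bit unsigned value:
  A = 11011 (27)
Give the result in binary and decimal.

Flip each bit (0->1, 1->0):
  11011
  00100

Answer: 00100 (4)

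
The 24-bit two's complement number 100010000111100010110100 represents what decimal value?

MSB is 1, so the value is negative. Find the magnitude:
1. Invert bits:  011101111000011101001011
2. Add 1:        011101111000011101001100  = 7833420
3. Apply sign:   -7833420

Answer: -7833420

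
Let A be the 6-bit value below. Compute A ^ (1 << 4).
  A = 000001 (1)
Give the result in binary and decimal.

Mask = 1 << 4 = 010000
Bit 4 of A is 0; XOR with the mask flips it to 1.
  000001
^ 010000
--------
  010001

Answer: 010001 (17)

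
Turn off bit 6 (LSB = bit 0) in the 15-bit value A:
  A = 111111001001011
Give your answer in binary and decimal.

Mask = ~(1 << 6) = 111111110111111
Bit 6 of A is 1, so AND-ing with the mask clears it to 0.
  111111001001011
& 111111110111111
-----------------
  111111000001011

Answer: 111111000001011 (32267)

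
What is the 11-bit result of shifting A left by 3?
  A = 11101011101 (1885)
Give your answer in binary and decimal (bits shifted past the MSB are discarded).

Shift left by 3: drop the top 3 bit(s), append 3 zero(s) on the right.
  11101011101  ->  discard [111], keep [01011101], append 000
= 01011101000

Answer: 01011101000 (744)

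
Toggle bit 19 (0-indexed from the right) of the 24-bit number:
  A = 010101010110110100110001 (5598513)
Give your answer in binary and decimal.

Mask = 1 << 19 = 000010000000000000000000
Bit 19 of A is 0; XOR with the mask flips it to 1.
  010101010110110100110001
^ 000010000000000000000000
--------------------------
  010111010110110100110001

Answer: 010111010110110100110001 (6122801)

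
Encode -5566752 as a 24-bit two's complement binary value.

1. Binary of +5566752:  010101001111000100100000
2. Invert bits:     101010110000111011011111
3. Add 1:           101010110000111011100000

Answer: 101010110000111011100000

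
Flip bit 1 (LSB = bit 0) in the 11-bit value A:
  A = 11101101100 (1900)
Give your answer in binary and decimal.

Mask = 1 << 1 = 00000000010
Bit 1 of A is 0; XOR with the mask flips it to 1.
  11101101100
^ 00000000010
-------------
  11101101110

Answer: 11101101110 (1902)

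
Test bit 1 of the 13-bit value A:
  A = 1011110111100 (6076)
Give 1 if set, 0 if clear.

Bit 1 is the 2nd from the right.
  1011110111100
             ^
That bit is 0.

Answer: 0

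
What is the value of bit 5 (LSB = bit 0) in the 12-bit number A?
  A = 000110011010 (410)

Bit 5 is the 6th from the right.
  000110011010
        ^
That bit is 0.

Answer: 0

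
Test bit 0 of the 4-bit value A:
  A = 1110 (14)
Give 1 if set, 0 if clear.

Bit 0 is the 1st from the right.
  1110
     ^
That bit is 0.

Answer: 0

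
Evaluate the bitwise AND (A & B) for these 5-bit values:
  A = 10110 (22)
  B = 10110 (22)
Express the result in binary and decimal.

Apply & to each column (1 only where both bits are 1):
  10110
& 10110
-------
  10110

Answer: 10110 (22)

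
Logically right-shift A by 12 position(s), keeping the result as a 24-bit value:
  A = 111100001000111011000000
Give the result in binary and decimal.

Logical shift right by 12: drop the bottom 12 bit(s), prepend 12 zero(s) on the left.
  111100001000111011000000  ->  keep [111100001000], discard [111011000000], prepend 000000000000
= 000000000000111100001000

Answer: 000000000000111100001000 (3848)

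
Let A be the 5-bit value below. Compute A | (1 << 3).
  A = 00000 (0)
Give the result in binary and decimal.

Mask = 1 << 3 = 01000
Bit 3 of A is 0, so OR-ing with the mask flips it to 1.
  00000
| 01000
-------
  01000

Answer: 01000 (8)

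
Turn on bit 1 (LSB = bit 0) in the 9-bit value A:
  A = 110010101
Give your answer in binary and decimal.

Mask = 1 << 1 = 000000010
Bit 1 of A is 0, so OR-ing with the mask flips it to 1.
  110010101
| 000000010
-----------
  110010111

Answer: 110010111 (407)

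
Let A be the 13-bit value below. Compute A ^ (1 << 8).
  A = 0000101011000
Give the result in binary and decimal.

Mask = 1 << 8 = 0000100000000
Bit 8 of A is 1; XOR with the mask flips it to 0.
  0000101011000
^ 0000100000000
---------------
  0000001011000

Answer: 0000001011000 (88)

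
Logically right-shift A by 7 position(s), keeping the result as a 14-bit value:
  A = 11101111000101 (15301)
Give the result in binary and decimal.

Logical shift right by 7: drop the bottom 7 bit(s), prepend 7 zero(s) on the left.
  11101111000101  ->  keep [1110111], discard [1000101], prepend 0000000
= 00000001110111

Answer: 00000001110111 (119)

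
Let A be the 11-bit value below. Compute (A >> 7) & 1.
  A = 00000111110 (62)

Bit 7 is the 8th from the right.
  00000111110
     ^
That bit is 0.

Answer: 0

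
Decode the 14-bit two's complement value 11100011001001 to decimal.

MSB is 1, so the value is negative. Find the magnitude:
1. Invert bits:  00011100110110
2. Add 1:        00011100110111  = 1847
3. Apply sign:   -1847

Answer: -1847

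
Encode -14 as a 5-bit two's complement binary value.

1. Binary of +14:  01110
2. Invert bits:     10001
3. Add 1:           10010

Answer: 10010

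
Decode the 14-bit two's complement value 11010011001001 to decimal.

MSB is 1, so the value is negative. Find the magnitude:
1. Invert bits:  00101100110110
2. Add 1:        00101100110111  = 2871
3. Apply sign:   -2871

Answer: -2871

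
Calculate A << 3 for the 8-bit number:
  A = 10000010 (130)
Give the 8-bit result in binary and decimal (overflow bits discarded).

Shift left by 3: drop the top 3 bit(s), append 3 zero(s) on the right.
  10000010  ->  discard [100], keep [00010], append 000
= 00010000

Answer: 00010000 (16)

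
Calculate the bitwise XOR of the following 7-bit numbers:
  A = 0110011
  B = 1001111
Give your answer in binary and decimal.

Apply ^ to each column (1 where bits differ):
  0110011
^ 1001111
---------
  1111100

Answer: 1111100 (124)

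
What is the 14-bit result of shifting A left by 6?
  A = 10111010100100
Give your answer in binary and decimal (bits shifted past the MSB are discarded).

Shift left by 6: drop the top 6 bit(s), append 6 zero(s) on the right.
  10111010100100  ->  discard [101110], keep [10100100], append 000000
= 10100100000000

Answer: 10100100000000 (10496)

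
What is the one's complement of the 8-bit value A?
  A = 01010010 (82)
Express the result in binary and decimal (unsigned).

Flip each bit (0->1, 1->0):
  01010010
  10101101

Answer: 10101101 (173)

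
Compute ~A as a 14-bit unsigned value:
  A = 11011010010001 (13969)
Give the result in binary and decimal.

Flip each bit (0->1, 1->0):
  11011010010001
  00100101101110

Answer: 00100101101110 (2414)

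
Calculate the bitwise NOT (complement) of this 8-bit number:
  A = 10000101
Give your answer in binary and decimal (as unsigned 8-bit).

Flip each bit (0->1, 1->0):
  10000101
  01111010

Answer: 01111010 (122)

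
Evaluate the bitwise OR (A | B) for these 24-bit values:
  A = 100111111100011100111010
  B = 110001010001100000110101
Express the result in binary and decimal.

Apply | to each column (1 where either bit is 1):
  100111111100011100111010
| 110001010001100000110101
--------------------------
  110111111101111100111111

Answer: 110111111101111100111111 (14671679)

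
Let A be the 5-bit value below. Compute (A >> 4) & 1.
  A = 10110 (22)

Bit 4 is the 5th from the right.
  10110
  ^
That bit is 1.

Answer: 1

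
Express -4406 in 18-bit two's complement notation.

1. Binary of +4406:  000001000100110110
2. Invert bits:     111110111011001001
3. Add 1:           111110111011001010

Answer: 111110111011001010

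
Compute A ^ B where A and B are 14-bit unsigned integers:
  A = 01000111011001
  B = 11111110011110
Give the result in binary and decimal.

Apply ^ to each column (1 where bits differ):
  01000111011001
^ 11111110011110
----------------
  10111001000111

Answer: 10111001000111 (11847)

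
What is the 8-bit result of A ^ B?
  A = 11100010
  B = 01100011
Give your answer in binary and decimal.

Apply ^ to each column (1 where bits differ):
  11100010
^ 01100011
----------
  10000001

Answer: 10000001 (129)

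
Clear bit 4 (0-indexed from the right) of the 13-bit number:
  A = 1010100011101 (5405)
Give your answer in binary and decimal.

Mask = ~(1 << 4) = 1111111101111
Bit 4 of A is 1, so AND-ing with the mask clears it to 0.
  1010100011101
& 1111111101111
---------------
  1010100001101

Answer: 1010100001101 (5389)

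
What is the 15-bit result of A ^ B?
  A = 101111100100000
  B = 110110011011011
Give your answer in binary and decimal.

Apply ^ to each column (1 where bits differ):
  101111100100000
^ 110110011011011
-----------------
  011001111111011

Answer: 011001111111011 (13307)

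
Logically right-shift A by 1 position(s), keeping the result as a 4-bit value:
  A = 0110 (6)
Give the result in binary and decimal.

Logical shift right by 1: drop the bottom 1 bit(s), prepend 1 zero(s) on the left.
  0110  ->  keep [011], discard [0], prepend 0
= 0011

Answer: 0011 (3)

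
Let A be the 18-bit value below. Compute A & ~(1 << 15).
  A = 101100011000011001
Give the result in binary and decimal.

Mask = ~(1 << 15) = 110111111111111111
Bit 15 of A is 1, so AND-ing with the mask clears it to 0.
  101100011000011001
& 110111111111111111
--------------------
  100100011000011001

Answer: 100100011000011001 (149017)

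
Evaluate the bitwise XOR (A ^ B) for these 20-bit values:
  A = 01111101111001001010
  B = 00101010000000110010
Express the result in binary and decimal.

Apply ^ to each column (1 where bits differ):
  01111101111001001010
^ 00101010000000110010
----------------------
  01010111111001111000

Answer: 01010111111001111000 (360056)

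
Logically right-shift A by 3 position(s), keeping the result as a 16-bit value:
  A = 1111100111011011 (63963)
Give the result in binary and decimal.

Logical shift right by 3: drop the bottom 3 bit(s), prepend 3 zero(s) on the left.
  1111100111011011  ->  keep [1111100111011], discard [011], prepend 000
= 0001111100111011

Answer: 0001111100111011 (7995)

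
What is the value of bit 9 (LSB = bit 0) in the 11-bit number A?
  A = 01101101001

Bit 9 is the 10th from the right.
  01101101001
   ^
That bit is 1.

Answer: 1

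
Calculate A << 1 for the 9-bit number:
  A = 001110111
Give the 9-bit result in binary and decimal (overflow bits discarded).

Shift left by 1: drop the top 1 bit(s), append 1 zero(s) on the right.
  001110111  ->  discard [0], keep [01110111], append 0
= 011101110

Answer: 011101110 (238)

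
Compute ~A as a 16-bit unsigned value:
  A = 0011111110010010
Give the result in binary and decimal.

Flip each bit (0->1, 1->0):
  0011111110010010
  1100000001101101

Answer: 1100000001101101 (49261)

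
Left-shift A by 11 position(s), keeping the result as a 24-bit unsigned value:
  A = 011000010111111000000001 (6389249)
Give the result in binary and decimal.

Shift left by 11: drop the top 11 bit(s), append 11 zero(s) on the right.
  011000010111111000000001  ->  discard [01100001011], keep [1111000000001], append 00000000000
= 111100000000100000000000

Answer: 111100000000100000000000 (15730688)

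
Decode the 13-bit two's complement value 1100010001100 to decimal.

MSB is 1, so the value is negative. Find the magnitude:
1. Invert bits:  0011101110011
2. Add 1:        0011101110100  = 1908
3. Apply sign:   -1908

Answer: -1908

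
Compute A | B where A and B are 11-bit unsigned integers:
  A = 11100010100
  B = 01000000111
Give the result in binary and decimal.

Apply | to each column (1 where either bit is 1):
  11100010100
| 01000000111
-------------
  11100010111

Answer: 11100010111 (1815)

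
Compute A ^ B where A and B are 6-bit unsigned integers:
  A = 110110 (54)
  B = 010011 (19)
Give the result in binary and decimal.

Apply ^ to each column (1 where bits differ):
  110110
^ 010011
--------
  100101

Answer: 100101 (37)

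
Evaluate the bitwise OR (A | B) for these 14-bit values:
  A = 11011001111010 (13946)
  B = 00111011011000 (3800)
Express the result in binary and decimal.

Apply | to each column (1 where either bit is 1):
  11011001111010
| 00111011011000
----------------
  11111011111010

Answer: 11111011111010 (16122)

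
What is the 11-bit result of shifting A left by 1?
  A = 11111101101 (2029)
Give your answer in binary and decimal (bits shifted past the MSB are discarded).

Shift left by 1: drop the top 1 bit(s), append 1 zero(s) on the right.
  11111101101  ->  discard [1], keep [1111101101], append 0
= 11111011010

Answer: 11111011010 (2010)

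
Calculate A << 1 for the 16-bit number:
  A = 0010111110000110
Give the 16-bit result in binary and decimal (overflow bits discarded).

Shift left by 1: drop the top 1 bit(s), append 1 zero(s) on the right.
  0010111110000110  ->  discard [0], keep [010111110000110], append 0
= 0101111100001100

Answer: 0101111100001100 (24332)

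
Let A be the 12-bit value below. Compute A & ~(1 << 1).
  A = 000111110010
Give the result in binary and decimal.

Mask = ~(1 << 1) = 111111111101
Bit 1 of A is 1, so AND-ing with the mask clears it to 0.
  000111110010
& 111111111101
--------------
  000111110000

Answer: 000111110000 (496)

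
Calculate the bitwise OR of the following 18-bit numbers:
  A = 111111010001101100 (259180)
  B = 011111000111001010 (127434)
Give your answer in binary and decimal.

Apply | to each column (1 where either bit is 1):
  111111010001101100
| 011111000111001010
--------------------
  111111010111101110

Answer: 111111010111101110 (259566)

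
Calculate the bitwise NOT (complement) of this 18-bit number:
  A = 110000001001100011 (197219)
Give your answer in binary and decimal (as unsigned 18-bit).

Flip each bit (0->1, 1->0):
  110000001001100011
  001111110110011100

Answer: 001111110110011100 (64924)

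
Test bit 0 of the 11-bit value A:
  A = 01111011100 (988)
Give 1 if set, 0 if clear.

Bit 0 is the 1st from the right.
  01111011100
            ^
That bit is 0.

Answer: 0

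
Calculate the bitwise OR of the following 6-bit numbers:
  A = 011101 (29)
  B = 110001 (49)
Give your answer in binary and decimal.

Apply | to each column (1 where either bit is 1):
  011101
| 110001
--------
  111101

Answer: 111101 (61)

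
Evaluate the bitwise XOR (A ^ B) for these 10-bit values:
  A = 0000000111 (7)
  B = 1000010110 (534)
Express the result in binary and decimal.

Apply ^ to each column (1 where bits differ):
  0000000111
^ 1000010110
------------
  1000010001

Answer: 1000010001 (529)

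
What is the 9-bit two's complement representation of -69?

1. Binary of +69:  001000101
2. Invert bits:     110111010
3. Add 1:           110111011

Answer: 110111011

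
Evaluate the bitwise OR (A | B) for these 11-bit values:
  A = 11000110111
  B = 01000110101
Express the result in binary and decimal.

Apply | to each column (1 where either bit is 1):
  11000110111
| 01000110101
-------------
  11000110111

Answer: 11000110111 (1591)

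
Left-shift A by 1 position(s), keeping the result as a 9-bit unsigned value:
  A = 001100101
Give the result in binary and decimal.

Shift left by 1: drop the top 1 bit(s), append 1 zero(s) on the right.
  001100101  ->  discard [0], keep [01100101], append 0
= 011001010

Answer: 011001010 (202)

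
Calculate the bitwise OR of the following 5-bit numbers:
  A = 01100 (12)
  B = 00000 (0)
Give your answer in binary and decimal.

Apply | to each column (1 where either bit is 1):
  01100
| 00000
-------
  01100

Answer: 01100 (12)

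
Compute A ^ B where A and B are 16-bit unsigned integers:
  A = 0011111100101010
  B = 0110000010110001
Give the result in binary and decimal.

Apply ^ to each column (1 where bits differ):
  0011111100101010
^ 0110000010110001
------------------
  0101111110011011

Answer: 0101111110011011 (24475)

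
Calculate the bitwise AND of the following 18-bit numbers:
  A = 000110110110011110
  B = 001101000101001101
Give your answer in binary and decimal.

Apply & to each column (1 only where both bits are 1):
  000110110110011110
& 001101000101001101
--------------------
  000100000100001100

Answer: 000100000100001100 (16652)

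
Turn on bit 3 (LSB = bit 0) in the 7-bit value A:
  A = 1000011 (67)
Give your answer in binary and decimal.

Mask = 1 << 3 = 0001000
Bit 3 of A is 0, so OR-ing with the mask flips it to 1.
  1000011
| 0001000
---------
  1001011

Answer: 1001011 (75)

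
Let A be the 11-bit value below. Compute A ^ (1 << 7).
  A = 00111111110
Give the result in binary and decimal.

Mask = 1 << 7 = 00010000000
Bit 7 of A is 1; XOR with the mask flips it to 0.
  00111111110
^ 00010000000
-------------
  00101111110

Answer: 00101111110 (382)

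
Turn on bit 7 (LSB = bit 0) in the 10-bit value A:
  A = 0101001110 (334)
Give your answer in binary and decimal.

Mask = 1 << 7 = 0010000000
Bit 7 of A is 0, so OR-ing with the mask flips it to 1.
  0101001110
| 0010000000
------------
  0111001110

Answer: 0111001110 (462)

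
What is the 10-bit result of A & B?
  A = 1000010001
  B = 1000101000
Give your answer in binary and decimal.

Apply & to each column (1 only where both bits are 1):
  1000010001
& 1000101000
------------
  1000000000

Answer: 1000000000 (512)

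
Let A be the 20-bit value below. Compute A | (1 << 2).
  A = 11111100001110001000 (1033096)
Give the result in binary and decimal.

Mask = 1 << 2 = 00000000000000000100
Bit 2 of A is 0, so OR-ing with the mask flips it to 1.
  11111100001110001000
| 00000000000000000100
----------------------
  11111100001110001100

Answer: 11111100001110001100 (1033100)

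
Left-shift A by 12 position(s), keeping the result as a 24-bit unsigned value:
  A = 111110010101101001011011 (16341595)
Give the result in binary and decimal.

Shift left by 12: drop the top 12 bit(s), append 12 zero(s) on the right.
  111110010101101001011011  ->  discard [111110010101], keep [101001011011], append 000000000000
= 101001011011000000000000

Answer: 101001011011000000000000 (10858496)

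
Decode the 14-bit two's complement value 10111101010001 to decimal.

MSB is 1, so the value is negative. Find the magnitude:
1. Invert bits:  01000010101110
2. Add 1:        01000010101111  = 4271
3. Apply sign:   -4271

Answer: -4271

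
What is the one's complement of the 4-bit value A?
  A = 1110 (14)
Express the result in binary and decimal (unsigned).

Flip each bit (0->1, 1->0):
  1110
  0001

Answer: 0001 (1)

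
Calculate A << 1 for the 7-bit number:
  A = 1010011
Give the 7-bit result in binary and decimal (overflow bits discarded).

Shift left by 1: drop the top 1 bit(s), append 1 zero(s) on the right.
  1010011  ->  discard [1], keep [010011], append 0
= 0100110

Answer: 0100110 (38)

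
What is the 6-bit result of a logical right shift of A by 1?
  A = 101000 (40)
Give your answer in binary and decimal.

Logical shift right by 1: drop the bottom 1 bit(s), prepend 1 zero(s) on the left.
  101000  ->  keep [10100], discard [0], prepend 0
= 010100

Answer: 010100 (20)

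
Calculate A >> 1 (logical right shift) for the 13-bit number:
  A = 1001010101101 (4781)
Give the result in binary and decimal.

Logical shift right by 1: drop the bottom 1 bit(s), prepend 1 zero(s) on the left.
  1001010101101  ->  keep [100101010110], discard [1], prepend 0
= 0100101010110

Answer: 0100101010110 (2390)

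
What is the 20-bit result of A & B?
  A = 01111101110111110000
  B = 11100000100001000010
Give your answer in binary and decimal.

Apply & to each column (1 only where both bits are 1):
  01111101110111110000
& 11100000100001000010
----------------------
  01100000100001000000

Answer: 01100000100001000000 (395328)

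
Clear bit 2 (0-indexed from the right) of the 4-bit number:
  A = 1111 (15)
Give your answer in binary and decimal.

Mask = ~(1 << 2) = 1011
Bit 2 of A is 1, so AND-ing with the mask clears it to 0.
  1111
& 1011
------
  1011

Answer: 1011 (11)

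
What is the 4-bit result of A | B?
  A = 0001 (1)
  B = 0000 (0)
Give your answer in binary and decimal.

Apply | to each column (1 where either bit is 1):
  0001
| 0000
------
  0001

Answer: 0001 (1)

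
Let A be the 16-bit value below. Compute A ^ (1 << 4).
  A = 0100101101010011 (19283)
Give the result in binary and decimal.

Mask = 1 << 4 = 0000000000010000
Bit 4 of A is 1; XOR with the mask flips it to 0.
  0100101101010011
^ 0000000000010000
------------------
  0100101101000011

Answer: 0100101101000011 (19267)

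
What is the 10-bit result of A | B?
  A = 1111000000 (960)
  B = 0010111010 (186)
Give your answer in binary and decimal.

Apply | to each column (1 where either bit is 1):
  1111000000
| 0010111010
------------
  1111111010

Answer: 1111111010 (1018)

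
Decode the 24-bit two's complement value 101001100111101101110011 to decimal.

MSB is 1, so the value is negative. Find the magnitude:
1. Invert bits:  010110011000010010001100
2. Add 1:        010110011000010010001101  = 5866637
3. Apply sign:   -5866637

Answer: -5866637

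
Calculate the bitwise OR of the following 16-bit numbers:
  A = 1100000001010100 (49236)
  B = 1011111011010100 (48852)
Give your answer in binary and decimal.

Apply | to each column (1 where either bit is 1):
  1100000001010100
| 1011111011010100
------------------
  1111111011010100

Answer: 1111111011010100 (65236)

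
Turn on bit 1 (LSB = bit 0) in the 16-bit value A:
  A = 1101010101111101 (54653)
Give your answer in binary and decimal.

Mask = 1 << 1 = 0000000000000010
Bit 1 of A is 0, so OR-ing with the mask flips it to 1.
  1101010101111101
| 0000000000000010
------------------
  1101010101111111

Answer: 1101010101111111 (54655)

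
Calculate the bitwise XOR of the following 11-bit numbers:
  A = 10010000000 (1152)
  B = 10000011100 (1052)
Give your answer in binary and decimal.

Apply ^ to each column (1 where bits differ):
  10010000000
^ 10000011100
-------------
  00010011100

Answer: 00010011100 (156)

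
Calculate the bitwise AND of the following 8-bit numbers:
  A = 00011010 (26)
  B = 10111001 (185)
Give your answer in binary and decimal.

Apply & to each column (1 only where both bits are 1):
  00011010
& 10111001
----------
  00011000

Answer: 00011000 (24)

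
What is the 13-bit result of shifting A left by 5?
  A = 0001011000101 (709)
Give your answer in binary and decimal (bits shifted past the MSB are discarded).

Shift left by 5: drop the top 5 bit(s), append 5 zero(s) on the right.
  0001011000101  ->  discard [00010], keep [11000101], append 00000
= 1100010100000

Answer: 1100010100000 (6304)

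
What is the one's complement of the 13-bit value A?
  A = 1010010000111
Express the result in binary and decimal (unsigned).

Flip each bit (0->1, 1->0):
  1010010000111
  0101101111000

Answer: 0101101111000 (2936)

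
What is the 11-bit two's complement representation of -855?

1. Binary of +855:  01101010111
2. Invert bits:     10010101000
3. Add 1:           10010101001

Answer: 10010101001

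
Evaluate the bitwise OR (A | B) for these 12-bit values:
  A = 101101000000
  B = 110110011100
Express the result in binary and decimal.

Apply | to each column (1 where either bit is 1):
  101101000000
| 110110011100
--------------
  111111011100

Answer: 111111011100 (4060)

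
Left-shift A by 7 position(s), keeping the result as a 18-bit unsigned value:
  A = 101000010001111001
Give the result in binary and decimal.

Shift left by 7: drop the top 7 bit(s), append 7 zero(s) on the right.
  101000010001111001  ->  discard [1010000], keep [10001111001], append 0000000
= 100011110010000000

Answer: 100011110010000000 (146560)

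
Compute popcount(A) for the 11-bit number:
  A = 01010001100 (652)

01010001100
1-bits at positions (from bit 0 = LSB): 2, 3, 7, 9
Count = 4

Answer: 4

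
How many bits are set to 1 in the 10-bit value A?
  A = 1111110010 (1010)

1111110010
1-bits at positions (from bit 0 = LSB): 1, 4, 5, 6, 7, 8, 9
Count = 7

Answer: 7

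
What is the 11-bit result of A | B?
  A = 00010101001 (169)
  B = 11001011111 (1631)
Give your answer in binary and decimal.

Apply | to each column (1 where either bit is 1):
  00010101001
| 11001011111
-------------
  11011111111

Answer: 11011111111 (1791)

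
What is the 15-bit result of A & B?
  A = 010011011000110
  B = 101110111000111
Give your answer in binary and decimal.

Apply & to each column (1 only where both bits are 1):
  010011011000110
& 101110111000111
-----------------
  000010011000110

Answer: 000010011000110 (1222)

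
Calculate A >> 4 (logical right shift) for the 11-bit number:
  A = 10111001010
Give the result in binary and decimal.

Logical shift right by 4: drop the bottom 4 bit(s), prepend 4 zero(s) on the left.
  10111001010  ->  keep [1011100], discard [1010], prepend 0000
= 00001011100

Answer: 00001011100 (92)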